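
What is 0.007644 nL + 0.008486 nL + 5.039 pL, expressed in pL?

In pL:
  0.007644 nL = 0.007644 × 10^3 pL = 7.644
  0.008486 nL = 0.008486 × 10^3 pL = 8.486
  5.039 pL → 5.039
Sum: 7.644 + 8.486 + 5.039 = 21.169

21.169 pL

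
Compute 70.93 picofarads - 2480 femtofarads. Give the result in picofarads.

In picofarads:
  70.93 picofarads → 70.93
  2480 femtofarads = 2480 × 10⁻³ picofarads = 2.48
Difference: 70.93 - 2.48 = 68.45

68.45 picofarads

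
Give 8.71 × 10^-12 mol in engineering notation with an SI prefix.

8.71 pmol

= 8.71 × 10^-12 mol; 10^-12 is pico.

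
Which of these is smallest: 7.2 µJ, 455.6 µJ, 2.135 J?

7.2 µJ = 0.0000072 J
455.6 µJ = 0.0004556 J
2.135 J = 2.135 J

7.2 µJ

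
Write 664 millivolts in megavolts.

milli = 10⁻³, mega = 10⁶; factor is 10⁻⁹.
664 × 10⁻⁹ = 0.000000664

0.000000664 megavolts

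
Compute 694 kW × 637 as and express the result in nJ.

0.442078 nJ

694e3 × 637e-18 = 442078e-15 J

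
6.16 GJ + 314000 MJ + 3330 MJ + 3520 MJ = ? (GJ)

In GJ:
  6.16 GJ → 6.16
  314000 MJ = 314000e-3 GJ = 314
  3330 MJ = 3330e-3 GJ = 3.33
  3520 MJ = 3520e-3 GJ = 3.52
Sum: 6.16 + 314 + 3.33 + 3.52 = 327.01

327.01 GJ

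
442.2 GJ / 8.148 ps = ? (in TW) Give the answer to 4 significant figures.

(442.2e9) / (8.148e-12) = 54.271e21 W

54270000000 TW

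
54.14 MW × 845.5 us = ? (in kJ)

54.14 × 10^6 × 845.5 × 10^-6 = 45775.37 J

45.77537 kJ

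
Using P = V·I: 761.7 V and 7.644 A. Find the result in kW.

761.7 × 7.644 = 5822.4348 W

5.8224348 kW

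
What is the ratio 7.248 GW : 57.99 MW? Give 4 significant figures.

125.0

(7.248 × 10^9) / (57.99 × 10^6) = 0.12499 × 10^3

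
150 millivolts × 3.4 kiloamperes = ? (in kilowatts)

150e-3 × 3.4e3 = 510 W

0.51 kilowatts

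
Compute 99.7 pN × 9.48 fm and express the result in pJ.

99.7 × 10^-12 × 9.48 × 10^-15 = 945.156 × 10^-27 J

0.000000000000945156 pJ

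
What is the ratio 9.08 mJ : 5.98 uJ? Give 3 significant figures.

(9.08e-3) / (5.98e-6) = 1.518e3

1520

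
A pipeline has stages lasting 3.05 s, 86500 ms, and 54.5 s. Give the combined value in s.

In s:
  3.05 s → 3.05
  86500 ms = 86500 × 10^-3 s = 86.5
  54.5 s → 54.5
Sum: 3.05 + 86.5 + 54.5 = 144.05

144.05 s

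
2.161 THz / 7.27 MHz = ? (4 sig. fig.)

297200

(2.161e12) / (7.27e6) = 0.29725e6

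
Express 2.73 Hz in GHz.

(no prefix) = 1e0, giga = 1e9; factor is 1e-9.
2.73 × 1e-9 = 0.00000000273

0.00000000273 GHz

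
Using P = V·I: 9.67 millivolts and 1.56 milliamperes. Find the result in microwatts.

15.0852 microwatts

9.67 × 10⁻³ × 1.56 × 10⁻³ = 15.0852 × 10⁻⁶ W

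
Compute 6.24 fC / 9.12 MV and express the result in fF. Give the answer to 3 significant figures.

(6.24 × 10^-15) / (9.12 × 10^6) = 0.68421 × 10^-21 F

0.000000684 fF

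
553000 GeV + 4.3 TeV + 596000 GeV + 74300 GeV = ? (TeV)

1227.6 TeV

In TeV:
  553000 GeV = 553000 × 10^-3 TeV = 553
  4.3 TeV → 4.3
  596000 GeV = 596000 × 10^-3 TeV = 596
  74300 GeV = 74300 × 10^-3 TeV = 74.3
Sum: 553 + 4.3 + 596 + 74.3 = 1227.6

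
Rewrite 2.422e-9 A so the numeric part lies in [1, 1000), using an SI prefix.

= 2.422e-9 A; 1e-9 is nano.

2.422 nA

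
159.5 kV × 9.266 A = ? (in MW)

1.477927 MW

159.5 × 10³ × 9.266 = 1477.927 × 10³ W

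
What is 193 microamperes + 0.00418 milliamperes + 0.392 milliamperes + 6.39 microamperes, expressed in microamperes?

In microamperes:
  193 microamperes → 193
  0.00418 milliamperes = 0.00418 × 10^3 microamperes = 4.18
  0.392 milliamperes = 0.392 × 10^3 microamperes = 392
  6.39 microamperes → 6.39
Sum: 193 + 4.18 + 392 + 6.39 = 595.57

595.57 microamperes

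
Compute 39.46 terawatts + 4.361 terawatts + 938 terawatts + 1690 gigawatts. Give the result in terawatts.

In terawatts:
  39.46 terawatts → 39.46
  4.361 terawatts → 4.361
  938 terawatts → 938
  1690 gigawatts = 1690 × 10^-3 terawatts = 1.69
Sum: 39.46 + 4.361 + 938 + 1.69 = 983.511

983.511 terawatts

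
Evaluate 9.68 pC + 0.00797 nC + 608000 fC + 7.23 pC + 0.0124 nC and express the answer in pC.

645.28 pC

In pC:
  9.68 pC → 9.68
  0.00797 nC = 0.00797 × 10³ pC = 7.97
  608000 fC = 608000 × 10⁻³ pC = 608
  7.23 pC → 7.23
  0.0124 nC = 0.0124 × 10³ pC = 12.4
Sum: 9.68 + 7.97 + 608 + 7.23 + 12.4 = 645.28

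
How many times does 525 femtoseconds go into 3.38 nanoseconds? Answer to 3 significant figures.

6440

(3.38e-9) / (525e-15) = 0.006438e6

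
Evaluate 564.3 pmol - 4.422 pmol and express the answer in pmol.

In pmol:
  564.3 pmol → 564.3
  4.422 pmol → 4.422
Difference: 564.3 - 4.422 = 559.878

559.878 pmol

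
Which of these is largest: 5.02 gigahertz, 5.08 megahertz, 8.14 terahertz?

8.14 terahertz

5.02 gigahertz = 5020000000 hertz
5.08 megahertz = 5080000 hertz
8.14 terahertz = 8140000000000 hertz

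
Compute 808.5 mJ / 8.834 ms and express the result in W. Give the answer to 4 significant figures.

(808.5 × 10^-3) / (8.834 × 10^-3) = 91.5214 W

91.52 W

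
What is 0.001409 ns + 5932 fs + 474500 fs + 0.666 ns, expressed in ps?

1147.841 ps

In ps:
  0.001409 ns = 0.001409e3 ps = 1.409
  5932 fs = 5932e-3 ps = 5.932
  474500 fs = 474500e-3 ps = 474.5
  0.666 ns = 0.666e3 ps = 666
Sum: 1.409 + 5.932 + 474.5 + 666 = 1147.841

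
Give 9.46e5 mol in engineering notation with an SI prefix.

= 946e3 mol; 1e3 is kilo.

946 kmol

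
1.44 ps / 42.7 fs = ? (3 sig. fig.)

33.7

(1.44e-12) / (42.7e-15) = 0.03372e3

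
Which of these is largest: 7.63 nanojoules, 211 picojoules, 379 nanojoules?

7.63 nanojoules = 0.00000000763 joules
211 picojoules = 0.000000000211 joules
379 nanojoules = 0.000000379 joules

379 nanojoules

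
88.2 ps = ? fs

pico = 10⁻¹², femto = 10⁻¹⁵; factor is 10³.
88.2 × 10³ = 88200

88200 fs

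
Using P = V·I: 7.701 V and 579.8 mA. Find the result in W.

7.701 × 579.8 × 10^-3 = 4465.0398 × 10^-3 W

4.4650398 W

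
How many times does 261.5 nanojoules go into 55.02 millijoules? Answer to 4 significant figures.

(55.02 × 10^-3) / (261.5 × 10^-9) = 0.2104 × 10^6

210400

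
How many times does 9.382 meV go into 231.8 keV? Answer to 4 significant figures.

(231.8e3) / (9.382e-3) = 24.707e6

24710000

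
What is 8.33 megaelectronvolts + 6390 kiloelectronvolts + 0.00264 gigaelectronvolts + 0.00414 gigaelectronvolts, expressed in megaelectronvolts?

In megaelectronvolts:
  8.33 megaelectronvolts → 8.33
  6390 kiloelectronvolts = 6390 × 10^-3 megaelectronvolts = 6.39
  0.00264 gigaelectronvolts = 0.00264 × 10^3 megaelectronvolts = 2.64
  0.00414 gigaelectronvolts = 0.00414 × 10^3 megaelectronvolts = 4.14
Sum: 8.33 + 6.39 + 2.64 + 4.14 = 21.5

21.5 megaelectronvolts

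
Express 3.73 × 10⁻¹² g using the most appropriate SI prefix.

= 3.73 × 10⁻¹² g; 10⁻¹² is pico.

3.73 pg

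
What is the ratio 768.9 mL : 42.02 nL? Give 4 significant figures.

(768.9 × 10^-3) / (42.02 × 10^-9) = 18.298 × 10^6

18300000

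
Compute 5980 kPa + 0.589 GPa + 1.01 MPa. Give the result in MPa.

In MPa:
  5980 kPa = 5980 × 10⁻³ MPa = 5.98
  0.589 GPa = 0.589 × 10³ MPa = 589
  1.01 MPa → 1.01
Sum: 5.98 + 589 + 1.01 = 595.99

595.99 MPa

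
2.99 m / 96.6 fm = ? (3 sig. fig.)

31000000000000

(2.99) / (96.6e-15) = 0.03095e15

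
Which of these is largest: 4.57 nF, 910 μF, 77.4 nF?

4.57 nF = 0.00000000457 F
910 μF = 0.00091 F
77.4 nF = 0.0000000774 F

910 μF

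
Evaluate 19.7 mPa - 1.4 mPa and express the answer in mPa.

In mPa:
  19.7 mPa → 19.7
  1.4 mPa → 1.4
Difference: 19.7 - 1.4 = 18.3

18.3 mPa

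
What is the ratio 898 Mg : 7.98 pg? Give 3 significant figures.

(898e6) / (7.98e-12) = 112.5e18

113000000000000000000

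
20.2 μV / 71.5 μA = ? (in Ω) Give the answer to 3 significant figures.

0.283 Ω

(20.2 × 10^-6) / (71.5 × 10^-6) = 0.28252 Ω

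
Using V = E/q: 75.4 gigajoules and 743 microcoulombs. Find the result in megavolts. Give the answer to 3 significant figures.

(75.4e9) / (743e-6) = 0.10148e15 V

101000000 megavolts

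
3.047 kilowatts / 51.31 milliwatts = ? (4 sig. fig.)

59380

(3.047e3) / (51.31e-3) = 0.059384e6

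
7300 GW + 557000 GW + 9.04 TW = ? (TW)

In TW:
  7300 GW = 7300 × 10^-3 TW = 7.3
  557000 GW = 557000 × 10^-3 TW = 557
  9.04 TW → 9.04
Sum: 7.3 + 557 + 9.04 = 573.34

573.34 TW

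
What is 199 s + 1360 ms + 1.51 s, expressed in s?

201.87 s

In s:
  199 s → 199
  1360 ms = 1360e-3 s = 1.36
  1.51 s → 1.51
Sum: 199 + 1.36 + 1.51 = 201.87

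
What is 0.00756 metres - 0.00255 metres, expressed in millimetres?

In millimetres:
  0.00756 metres = 0.00756 × 10^3 millimetres = 7.56
  0.00255 metres = 0.00255 × 10^3 millimetres = 2.55
Difference: 7.56 - 2.55 = 5.01

5.01 millimetres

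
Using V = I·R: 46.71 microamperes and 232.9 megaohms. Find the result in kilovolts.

46.71e-6 × 232.9e6 = 10878.759 V

10.878759 kilovolts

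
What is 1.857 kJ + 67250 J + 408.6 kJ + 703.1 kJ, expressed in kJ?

In kJ:
  1.857 kJ → 1.857
  67250 J = 67250 × 10^-3 kJ = 67.25
  408.6 kJ → 408.6
  703.1 kJ → 703.1
Sum: 1.857 + 67.25 + 408.6 + 703.1 = 1180.807

1180.807 kJ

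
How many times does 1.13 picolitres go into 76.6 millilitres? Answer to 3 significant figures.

(76.6 × 10⁻³) / (1.13 × 10⁻¹²) = 67.79 × 10⁹

67800000000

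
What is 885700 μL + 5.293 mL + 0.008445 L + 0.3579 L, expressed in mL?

1257.338 mL

In mL:
  885700 μL = 885700 × 10⁻³ mL = 885.7
  5.293 mL → 5.293
  0.008445 L = 0.008445 × 10³ mL = 8.445
  0.3579 L = 0.3579 × 10³ mL = 357.9
Sum: 885.7 + 5.293 + 8.445 + 357.9 = 1257.338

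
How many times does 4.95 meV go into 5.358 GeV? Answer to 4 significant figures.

(5.358e9) / (4.95e-3) = 1.0824e12

1082000000000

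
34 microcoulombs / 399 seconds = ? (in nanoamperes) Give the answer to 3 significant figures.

85.2 nanoamperes

(34 × 10^-6) / (399) = 0.085213 × 10^-6 A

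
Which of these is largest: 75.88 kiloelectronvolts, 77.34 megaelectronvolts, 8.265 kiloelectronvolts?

77.34 megaelectronvolts

75.88 kiloelectronvolts = 75880 electronvolts
77.34 megaelectronvolts = 77340000 electronvolts
8.265 kiloelectronvolts = 8265 electronvolts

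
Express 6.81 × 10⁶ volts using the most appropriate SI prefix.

6.81 megavolts

= 6.81 × 10⁶ volts; 10⁶ is mega.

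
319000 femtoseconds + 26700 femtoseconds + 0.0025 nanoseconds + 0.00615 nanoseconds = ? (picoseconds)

In picoseconds:
  319000 femtoseconds = 319000 × 10⁻³ picoseconds = 319
  26700 femtoseconds = 26700 × 10⁻³ picoseconds = 26.7
  0.0025 nanoseconds = 0.0025 × 10³ picoseconds = 2.5
  0.00615 nanoseconds = 0.00615 × 10³ picoseconds = 6.15
Sum: 319 + 26.7 + 2.5 + 6.15 = 354.35

354.35 picoseconds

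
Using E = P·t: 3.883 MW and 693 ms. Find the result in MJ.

2.690919 MJ

3.883e6 × 693e-3 = 2690.919e3 J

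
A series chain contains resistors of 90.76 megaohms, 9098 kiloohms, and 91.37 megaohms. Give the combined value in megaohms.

191.228 megaohms

In megaohms:
  90.76 megaohms → 90.76
  9098 kiloohms = 9098 × 10^-3 megaohms = 9.098
  91.37 megaohms → 91.37
Sum: 90.76 + 9.098 + 91.37 = 191.228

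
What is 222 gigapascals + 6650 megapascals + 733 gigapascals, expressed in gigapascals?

961.65 gigapascals

In gigapascals:
  222 gigapascals → 222
  6650 megapascals = 6650 × 10⁻³ gigapascals = 6.65
  733 gigapascals → 733
Sum: 222 + 6.65 + 733 = 961.65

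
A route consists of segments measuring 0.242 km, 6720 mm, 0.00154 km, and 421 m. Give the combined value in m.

671.26 m

In m:
  0.242 km = 0.242 × 10³ m = 242
  6720 mm = 6720 × 10⁻³ m = 6.72
  0.00154 km = 0.00154 × 10³ m = 1.54
  421 m → 421
Sum: 242 + 6.72 + 1.54 + 421 = 671.26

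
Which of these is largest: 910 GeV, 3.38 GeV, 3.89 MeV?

910 GeV

910 GeV = 910000000000 eV
3.38 GeV = 3380000000 eV
3.89 MeV = 3890000 eV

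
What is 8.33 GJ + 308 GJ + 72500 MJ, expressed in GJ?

388.83 GJ

In GJ:
  8.33 GJ → 8.33
  308 GJ → 308
  72500 MJ = 72500e-3 GJ = 72.5
Sum: 8.33 + 308 + 72.5 = 388.83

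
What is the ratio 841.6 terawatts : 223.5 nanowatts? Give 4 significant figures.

3766000000000000000000

(841.6 × 10^12) / (223.5 × 10^-9) = 3.7655 × 10^21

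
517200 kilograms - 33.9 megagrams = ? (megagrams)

483.3 megagrams

In megagrams:
  517200 kilograms = 517200e-3 megagrams = 517.2
  33.9 megagrams → 33.9
Difference: 517.2 - 33.9 = 483.3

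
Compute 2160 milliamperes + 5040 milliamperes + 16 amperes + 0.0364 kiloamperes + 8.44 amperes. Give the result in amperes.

In amperes:
  2160 milliamperes = 2160 × 10^-3 amperes = 2.16
  5040 milliamperes = 5040 × 10^-3 amperes = 5.04
  16 amperes → 16
  0.0364 kiloamperes = 0.0364 × 10^3 amperes = 36.4
  8.44 amperes → 8.44
Sum: 2.16 + 5.04 + 16 + 36.4 + 8.44 = 68.04

68.04 amperes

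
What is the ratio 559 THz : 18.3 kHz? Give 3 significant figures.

(559 × 10¹²) / (18.3 × 10³) = 30.55 × 10⁹

30500000000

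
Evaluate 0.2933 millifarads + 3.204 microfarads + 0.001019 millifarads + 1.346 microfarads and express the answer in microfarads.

In microfarads:
  0.2933 millifarads = 0.2933e3 microfarads = 293.3
  3.204 microfarads → 3.204
  0.001019 millifarads = 0.001019e3 microfarads = 1.019
  1.346 microfarads → 1.346
Sum: 293.3 + 3.204 + 1.019 + 1.346 = 298.869

298.869 microfarads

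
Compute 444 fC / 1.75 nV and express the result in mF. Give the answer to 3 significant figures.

(444 × 10^-15) / (1.75 × 10^-9) = 253.71 × 10^-6 F

0.254 mF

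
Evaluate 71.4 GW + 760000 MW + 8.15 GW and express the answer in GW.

839.55 GW

In GW:
  71.4 GW → 71.4
  760000 MW = 760000e-3 GW = 760
  8.15 GW → 8.15
Sum: 71.4 + 760 + 8.15 = 839.55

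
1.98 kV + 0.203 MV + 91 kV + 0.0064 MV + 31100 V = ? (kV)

In kV:
  1.98 kV → 1.98
  0.203 MV = 0.203 × 10^3 kV = 203
  91 kV → 91
  0.0064 MV = 0.0064 × 10^3 kV = 6.4
  31100 V = 31100 × 10^-3 kV = 31.1
Sum: 1.98 + 203 + 91 + 6.4 + 31.1 = 333.48

333.48 kV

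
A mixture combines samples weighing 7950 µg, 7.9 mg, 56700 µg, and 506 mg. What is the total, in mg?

578.55 mg

In mg:
  7950 µg = 7950e-3 mg = 7.95
  7.9 mg → 7.9
  56700 µg = 56700e-3 mg = 56.7
  506 mg → 506
Sum: 7.95 + 7.9 + 56.7 + 506 = 578.55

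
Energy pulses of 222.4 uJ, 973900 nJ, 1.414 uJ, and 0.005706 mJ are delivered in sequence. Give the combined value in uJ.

In uJ:
  222.4 uJ → 222.4
  973900 nJ = 973900 × 10⁻³ uJ = 973.9
  1.414 uJ → 1.414
  0.005706 mJ = 0.005706 × 10³ uJ = 5.706
Sum: 222.4 + 973.9 + 1.414 + 5.706 = 1203.42

1203.42 uJ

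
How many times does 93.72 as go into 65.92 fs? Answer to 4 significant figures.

703.4

(65.92e-15) / (93.72e-18) = 0.70337e3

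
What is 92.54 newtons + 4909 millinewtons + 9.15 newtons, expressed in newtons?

In newtons:
  92.54 newtons → 92.54
  4909 millinewtons = 4909 × 10⁻³ newtons = 4.909
  9.15 newtons → 9.15
Sum: 92.54 + 4.909 + 9.15 = 106.599

106.599 newtons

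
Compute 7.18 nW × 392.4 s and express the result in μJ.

2.817432 μJ

7.18e-9 × 392.4 = 2817.432e-9 J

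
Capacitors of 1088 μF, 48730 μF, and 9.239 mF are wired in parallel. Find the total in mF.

59.057 mF

In mF:
  1088 μF = 1088 × 10⁻³ mF = 1.088
  48730 μF = 48730 × 10⁻³ mF = 48.73
  9.239 mF → 9.239
Sum: 1.088 + 48.73 + 9.239 = 59.057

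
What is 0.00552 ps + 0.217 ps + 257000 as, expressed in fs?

In fs:
  0.00552 ps = 0.00552 × 10³ fs = 5.52
  0.217 ps = 0.217 × 10³ fs = 217
  257000 as = 257000 × 10⁻³ fs = 257
Sum: 5.52 + 217 + 257 = 479.52

479.52 fs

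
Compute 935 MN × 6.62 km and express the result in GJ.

6189.7 GJ

935 × 10^6 × 6.62 × 10^3 = 6189.7 × 10^9 J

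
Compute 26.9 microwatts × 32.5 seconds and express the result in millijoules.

0.87425 millijoules

26.9e-6 × 32.5 = 874.25e-6 J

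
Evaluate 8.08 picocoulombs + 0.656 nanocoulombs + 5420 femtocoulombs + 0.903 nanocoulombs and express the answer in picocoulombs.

1572.5 picocoulombs

In picocoulombs:
  8.08 picocoulombs → 8.08
  0.656 nanocoulombs = 0.656e3 picocoulombs = 656
  5420 femtocoulombs = 5420e-3 picocoulombs = 5.42
  0.903 nanocoulombs = 0.903e3 picocoulombs = 903
Sum: 8.08 + 656 + 5.42 + 903 = 1572.5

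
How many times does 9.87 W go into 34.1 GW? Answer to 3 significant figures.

3450000000

(34.1e9) / (9.87) = 3.455e9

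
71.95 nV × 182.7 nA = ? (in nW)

71.95 × 10⁻⁹ × 182.7 × 10⁻⁹ = 13145.265 × 10⁻¹⁸ W

0.000013145265 nW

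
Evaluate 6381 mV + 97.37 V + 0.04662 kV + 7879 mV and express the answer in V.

In V:
  6381 mV = 6381 × 10^-3 V = 6.381
  97.37 V → 97.37
  0.04662 kV = 0.04662 × 10^3 V = 46.62
  7879 mV = 7879 × 10^-3 V = 7.879
Sum: 6.381 + 97.37 + 46.62 + 7.879 = 158.25

158.25 V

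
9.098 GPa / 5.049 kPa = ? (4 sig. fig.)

(9.098 × 10⁹) / (5.049 × 10³) = 1.8019 × 10⁶

1802000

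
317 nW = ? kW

0.000000000317 kW

nano = 10^-9, kilo = 10^3; factor is 10^-12.
317 × 10^-12 = 0.000000000317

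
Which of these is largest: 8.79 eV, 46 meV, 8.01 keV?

8.01 keV

8.79 eV = 8.79 eV
46 meV = 0.046 eV
8.01 keV = 8010 eV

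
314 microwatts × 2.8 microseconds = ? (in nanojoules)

314 × 10^-6 × 2.8 × 10^-6 = 879.2 × 10^-12 J

0.8792 nanojoules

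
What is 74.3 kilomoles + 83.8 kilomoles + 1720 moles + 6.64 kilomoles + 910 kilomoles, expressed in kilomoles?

In kilomoles:
  74.3 kilomoles → 74.3
  83.8 kilomoles → 83.8
  1720 moles = 1720 × 10^-3 kilomoles = 1.72
  6.64 kilomoles → 6.64
  910 kilomoles → 910
Sum: 74.3 + 83.8 + 1.72 + 6.64 + 910 = 1076.46

1076.46 kilomoles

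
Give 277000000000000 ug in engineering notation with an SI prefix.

277 Mg

= 277 × 10⁶ g; 10⁶ is mega.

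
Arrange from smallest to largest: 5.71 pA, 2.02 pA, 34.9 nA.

5.71 pA = 0.00000000000571 A
2.02 pA = 0.00000000000202 A
34.9 nA = 0.0000000349 A

2.02 pA < 5.71 pA < 34.9 nA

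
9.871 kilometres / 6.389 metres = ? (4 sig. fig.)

1545

(9.871e3) / (6.389) = 1.545e3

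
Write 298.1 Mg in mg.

298100000000 mg

mega = 1e6, milli = 1e-3; factor is 1e9.
298.1 × 1e9 = 298100000000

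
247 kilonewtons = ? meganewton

0.247 meganewtons

kilo = 10^3, mega = 10^6; factor is 10^-3.
247 × 10^-3 = 0.247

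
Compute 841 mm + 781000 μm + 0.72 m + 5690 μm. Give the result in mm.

In mm:
  841 mm → 841
  781000 μm = 781000 × 10⁻³ mm = 781
  0.72 m = 0.72 × 10³ mm = 720
  5690 μm = 5690 × 10⁻³ mm = 5.69
Sum: 841 + 781 + 720 + 5.69 = 2347.69

2347.69 mm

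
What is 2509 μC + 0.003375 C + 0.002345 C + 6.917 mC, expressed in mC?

15.146 mC

In mC:
  2509 μC = 2509 × 10⁻³ mC = 2.509
  0.003375 C = 0.003375 × 10³ mC = 3.375
  0.002345 C = 0.002345 × 10³ mC = 2.345
  6.917 mC → 6.917
Sum: 2.509 + 3.375 + 2.345 + 6.917 = 15.146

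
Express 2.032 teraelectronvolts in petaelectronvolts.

0.002032 petaelectronvolts

tera = 10^12, peta = 10^15; factor is 10^-3.
2.032 × 10^-3 = 0.002032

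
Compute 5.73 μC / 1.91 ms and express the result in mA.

3 mA

(5.73 × 10^-6) / (1.91 × 10^-3) = 3 × 10^-3 A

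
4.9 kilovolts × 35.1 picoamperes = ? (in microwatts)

0.17199 microwatts

4.9e3 × 35.1e-12 = 171.99e-9 W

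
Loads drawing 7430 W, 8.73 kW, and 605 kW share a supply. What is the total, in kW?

In kW:
  7430 W = 7430 × 10⁻³ kW = 7.43
  8.73 kW → 8.73
  605 kW → 605
Sum: 7.43 + 8.73 + 605 = 621.16

621.16 kW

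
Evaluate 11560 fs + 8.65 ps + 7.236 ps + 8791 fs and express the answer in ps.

36.237 ps

In ps:
  11560 fs = 11560 × 10^-3 ps = 11.56
  8.65 ps → 8.65
  7.236 ps → 7.236
  8791 fs = 8791 × 10^-3 ps = 8.791
Sum: 11.56 + 8.65 + 7.236 + 8.791 = 36.237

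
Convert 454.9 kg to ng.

kilo = 10³, nano = 10⁻⁹; factor is 10¹².
454.9 × 10¹² = 454900000000000

454900000000000 ng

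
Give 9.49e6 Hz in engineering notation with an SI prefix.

= 9.49e6 Hz; 1e6 is mega.

9.49 MHz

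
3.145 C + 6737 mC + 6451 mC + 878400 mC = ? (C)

In C:
  3.145 C → 3.145
  6737 mC = 6737e-3 C = 6.737
  6451 mC = 6451e-3 C = 6.451
  878400 mC = 878400e-3 C = 878.4
Sum: 3.145 + 6.737 + 6.451 + 878.4 = 894.733

894.733 C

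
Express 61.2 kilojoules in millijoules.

kilo = 1e3, milli = 1e-3; factor is 1e6.
61.2 × 1e6 = 61200000

61200000 millijoules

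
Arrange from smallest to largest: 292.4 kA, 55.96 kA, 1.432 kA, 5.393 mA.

292.4 kA = 292400 A
55.96 kA = 55960 A
1.432 kA = 1432 A
5.393 mA = 0.005393 A

5.393 mA < 1.432 kA < 55.96 kA < 292.4 kA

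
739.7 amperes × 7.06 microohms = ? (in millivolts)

739.7 × 7.06 × 10⁻⁶ = 5222.282 × 10⁻⁶ V

5.222282 millivolts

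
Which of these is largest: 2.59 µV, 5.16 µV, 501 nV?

2.59 µV = 0.00000259 V
5.16 µV = 0.00000516 V
501 nV = 0.000000501 V

5.16 µV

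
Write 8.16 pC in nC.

0.00816 nC

pico = 10^-12, nano = 10^-9; factor is 10^-3.
8.16 × 10^-3 = 0.00816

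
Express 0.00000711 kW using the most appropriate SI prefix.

7.11 mW

= 7.11e-3 W; 1e-3 is milli.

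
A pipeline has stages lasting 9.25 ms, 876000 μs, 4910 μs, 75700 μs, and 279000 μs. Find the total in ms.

In ms:
  9.25 ms → 9.25
  876000 μs = 876000 × 10⁻³ ms = 876
  4910 μs = 4910 × 10⁻³ ms = 4.91
  75700 μs = 75700 × 10⁻³ ms = 75.7
  279000 μs = 279000 × 10⁻³ ms = 279
Sum: 9.25 + 876 + 4.91 + 75.7 + 279 = 1244.86

1244.86 ms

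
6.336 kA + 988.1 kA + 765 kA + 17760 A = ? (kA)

In kA:
  6.336 kA → 6.336
  988.1 kA → 988.1
  765 kA → 765
  17760 A = 17760e-3 kA = 17.76
Sum: 6.336 + 988.1 + 765 + 17.76 = 1777.196

1777.196 kA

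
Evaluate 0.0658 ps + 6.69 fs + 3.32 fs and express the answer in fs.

75.81 fs

In fs:
  0.0658 ps = 0.0658 × 10^3 fs = 65.8
  6.69 fs → 6.69
  3.32 fs → 3.32
Sum: 65.8 + 6.69 + 3.32 = 75.81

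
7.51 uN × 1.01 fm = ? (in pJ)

0.0000000075851 pJ

7.51 × 10^-6 × 1.01 × 10^-15 = 7.5851 × 10^-21 J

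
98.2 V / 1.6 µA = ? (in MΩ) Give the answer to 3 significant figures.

(98.2) / (1.6 × 10^-6) = 61.375 × 10^6 Ω

61.4 MΩ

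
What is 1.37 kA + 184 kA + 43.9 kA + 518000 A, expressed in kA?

In kA:
  1.37 kA → 1.37
  184 kA → 184
  43.9 kA → 43.9
  518000 A = 518000 × 10⁻³ kA = 518
Sum: 1.37 + 184 + 43.9 + 518 = 747.27

747.27 kA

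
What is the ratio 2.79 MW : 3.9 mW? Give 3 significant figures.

(2.79 × 10^6) / (3.9 × 10^-3) = 0.7154 × 10^9

715000000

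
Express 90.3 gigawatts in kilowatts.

giga = 10⁹, kilo = 10³; factor is 10⁶.
90.3 × 10⁶ = 90300000

90300000 kilowatts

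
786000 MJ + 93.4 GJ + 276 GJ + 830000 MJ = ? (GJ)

1985.4 GJ

In GJ:
  786000 MJ = 786000 × 10⁻³ GJ = 786
  93.4 GJ → 93.4
  276 GJ → 276
  830000 MJ = 830000 × 10⁻³ GJ = 830
Sum: 786 + 93.4 + 276 + 830 = 1985.4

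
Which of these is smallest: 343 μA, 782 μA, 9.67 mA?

343 μA

343 μA = 0.000343 A
782 μA = 0.000782 A
9.67 mA = 0.00967 A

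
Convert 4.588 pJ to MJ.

pico = 10⁻¹², mega = 10⁶; factor is 10⁻¹⁸.
4.588 × 10⁻¹⁸ = 0.000000000000000004588

0.000000000000000004588 MJ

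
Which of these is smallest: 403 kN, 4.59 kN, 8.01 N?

8.01 N

403 kN = 403000 N
4.59 kN = 4590 N
8.01 N = 8.01 N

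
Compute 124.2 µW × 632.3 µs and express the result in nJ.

78.53166 nJ

124.2 × 10^-6 × 632.3 × 10^-6 = 78531.66 × 10^-12 J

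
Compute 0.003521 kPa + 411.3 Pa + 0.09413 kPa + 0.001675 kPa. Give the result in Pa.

In Pa:
  0.003521 kPa = 0.003521 × 10^3 Pa = 3.521
  411.3 Pa → 411.3
  0.09413 kPa = 0.09413 × 10^3 Pa = 94.13
  0.001675 kPa = 0.001675 × 10^3 Pa = 1.675
Sum: 3.521 + 411.3 + 94.13 + 1.675 = 510.626

510.626 Pa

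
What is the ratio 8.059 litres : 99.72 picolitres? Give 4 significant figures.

(8.059) / (99.72e-12) = 0.080816e12

80820000000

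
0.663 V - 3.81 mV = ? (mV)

659.19 mV

In mV:
  0.663 V = 0.663 × 10³ mV = 663
  3.81 mV → 3.81
Difference: 663 - 3.81 = 659.19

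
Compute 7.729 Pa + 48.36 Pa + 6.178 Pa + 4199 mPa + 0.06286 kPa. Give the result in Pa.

129.326 Pa

In Pa:
  7.729 Pa → 7.729
  48.36 Pa → 48.36
  6.178 Pa → 6.178
  4199 mPa = 4199 × 10⁻³ Pa = 4.199
  0.06286 kPa = 0.06286 × 10³ Pa = 62.86
Sum: 7.729 + 48.36 + 6.178 + 4.199 + 62.86 = 129.326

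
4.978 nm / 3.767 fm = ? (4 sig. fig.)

1321000

(4.978 × 10^-9) / (3.767 × 10^-15) = 1.3215 × 10^6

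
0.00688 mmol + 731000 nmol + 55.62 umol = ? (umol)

793.5 umol

In umol:
  0.00688 mmol = 0.00688 × 10³ umol = 6.88
  731000 nmol = 731000 × 10⁻³ umol = 731
  55.62 umol → 55.62
Sum: 6.88 + 731 + 55.62 = 793.5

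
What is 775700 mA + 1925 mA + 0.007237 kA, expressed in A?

In A:
  775700 mA = 775700e-3 A = 775.7
  1925 mA = 1925e-3 A = 1.925
  0.007237 kA = 0.007237e3 A = 7.237
Sum: 775.7 + 1.925 + 7.237 = 784.862

784.862 A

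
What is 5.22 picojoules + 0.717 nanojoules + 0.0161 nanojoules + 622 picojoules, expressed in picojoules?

1360.32 picojoules

In picojoules:
  5.22 picojoules → 5.22
  0.717 nanojoules = 0.717 × 10^3 picojoules = 717
  0.0161 nanojoules = 0.0161 × 10^3 picojoules = 16.1
  622 picojoules → 622
Sum: 5.22 + 717 + 16.1 + 622 = 1360.32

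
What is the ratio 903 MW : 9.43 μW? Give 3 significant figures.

(903e6) / (9.43e-6) = 95.76e12

95800000000000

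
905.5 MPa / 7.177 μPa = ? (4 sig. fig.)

(905.5e6) / (7.177e-6) = 126.17e12

126200000000000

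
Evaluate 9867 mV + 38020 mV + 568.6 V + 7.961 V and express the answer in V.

In V:
  9867 mV = 9867e-3 V = 9.867
  38020 mV = 38020e-3 V = 38.02
  568.6 V → 568.6
  7.961 V → 7.961
Sum: 9.867 + 38.02 + 568.6 + 7.961 = 624.448

624.448 V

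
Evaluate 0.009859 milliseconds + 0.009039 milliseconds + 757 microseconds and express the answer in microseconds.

In microseconds:
  0.009859 milliseconds = 0.009859e3 microseconds = 9.859
  0.009039 milliseconds = 0.009039e3 microseconds = 9.039
  757 microseconds → 757
Sum: 9.859 + 9.039 + 757 = 775.898

775.898 microseconds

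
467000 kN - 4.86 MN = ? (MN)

In MN:
  467000 kN = 467000 × 10⁻³ MN = 467
  4.86 MN → 4.86
Difference: 467 - 4.86 = 462.14

462.14 MN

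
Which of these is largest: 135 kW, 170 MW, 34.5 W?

135 kW = 135000 W
170 MW = 170000000 W
34.5 W = 34.5 W

170 MW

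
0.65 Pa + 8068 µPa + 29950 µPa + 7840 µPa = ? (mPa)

695.858 mPa

In mPa:
  0.65 Pa = 0.65 × 10^3 mPa = 650
  8068 µPa = 8068 × 10^-3 mPa = 8.068
  29950 µPa = 29950 × 10^-3 mPa = 29.95
  7840 µPa = 7840 × 10^-3 mPa = 7.84
Sum: 650 + 8.068 + 29.95 + 7.84 = 695.858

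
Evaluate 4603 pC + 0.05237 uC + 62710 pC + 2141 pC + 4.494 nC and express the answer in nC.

126.318 nC

In nC:
  4603 pC = 4603 × 10^-3 nC = 4.603
  0.05237 uC = 0.05237 × 10^3 nC = 52.37
  62710 pC = 62710 × 10^-3 nC = 62.71
  2141 pC = 2141 × 10^-3 nC = 2.141
  4.494 nC → 4.494
Sum: 4.603 + 52.37 + 62.71 + 2.141 + 4.494 = 126.318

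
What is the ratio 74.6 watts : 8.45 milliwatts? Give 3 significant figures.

8830

(74.6) / (8.45e-3) = 8.828e3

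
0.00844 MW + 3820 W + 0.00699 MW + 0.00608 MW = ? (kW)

In kW:
  0.00844 MW = 0.00844e3 kW = 8.44
  3820 W = 3820e-3 kW = 3.82
  0.00699 MW = 0.00699e3 kW = 6.99
  0.00608 MW = 0.00608e3 kW = 6.08
Sum: 8.44 + 3.82 + 6.99 + 6.08 = 25.33

25.33 kW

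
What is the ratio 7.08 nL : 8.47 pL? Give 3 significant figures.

836

(7.08e-9) / (8.47e-12) = 0.8359e3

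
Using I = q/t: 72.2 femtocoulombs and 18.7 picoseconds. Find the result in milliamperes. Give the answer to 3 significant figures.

3.86 milliamperes

(72.2 × 10^-15) / (18.7 × 10^-12) = 3.861 × 10^-3 A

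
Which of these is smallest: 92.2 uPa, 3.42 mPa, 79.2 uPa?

79.2 uPa

92.2 uPa = 0.0000922 Pa
3.42 mPa = 0.00342 Pa
79.2 uPa = 0.0000792 Pa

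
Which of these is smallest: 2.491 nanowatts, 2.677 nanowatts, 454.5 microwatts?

2.491 nanowatts

2.491 nanowatts = 0.000000002491 watts
2.677 nanowatts = 0.000000002677 watts
454.5 microwatts = 0.0004545 watts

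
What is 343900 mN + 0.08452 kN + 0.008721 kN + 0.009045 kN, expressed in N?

446.186 N

In N:
  343900 mN = 343900 × 10^-3 N = 343.9
  0.08452 kN = 0.08452 × 10^3 N = 84.52
  0.008721 kN = 0.008721 × 10^3 N = 8.721
  0.009045 kN = 0.009045 × 10^3 N = 9.045
Sum: 343.9 + 84.52 + 8.721 + 9.045 = 446.186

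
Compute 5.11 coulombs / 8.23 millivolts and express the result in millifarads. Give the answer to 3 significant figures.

(5.11) / (8.23e-3) = 0.6209e3 F

621000 millifarads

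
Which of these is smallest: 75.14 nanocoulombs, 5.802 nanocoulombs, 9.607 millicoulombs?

5.802 nanocoulombs

75.14 nanocoulombs = 0.00000007514 coulombs
5.802 nanocoulombs = 0.000000005802 coulombs
9.607 millicoulombs = 0.009607 coulombs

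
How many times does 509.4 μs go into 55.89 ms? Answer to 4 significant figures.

109.7

(55.89 × 10⁻³) / (509.4 × 10⁻⁶) = 0.10972 × 10³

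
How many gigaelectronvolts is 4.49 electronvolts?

0.00000000449 gigaelectronvolts

(no prefix) = 10^0, giga = 10^9; factor is 10^-9.
4.49 × 10^-9 = 0.00000000449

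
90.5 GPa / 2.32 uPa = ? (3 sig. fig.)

39000000000000000

(90.5e9) / (2.32e-6) = 39.01e15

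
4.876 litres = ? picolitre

4876000000000 picolitres

(no prefix) = 10^0, pico = 10^-12; factor is 10^12.
4.876 × 10^12 = 4876000000000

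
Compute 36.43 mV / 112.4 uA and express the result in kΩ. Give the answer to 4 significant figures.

(36.43e-3) / (112.4e-6) = 0.32411e3 Ω

0.3241 kΩ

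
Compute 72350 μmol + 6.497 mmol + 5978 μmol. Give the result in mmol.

84.825 mmol

In mmol:
  72350 μmol = 72350 × 10^-3 mmol = 72.35
  6.497 mmol → 6.497
  5978 μmol = 5978 × 10^-3 mmol = 5.978
Sum: 72.35 + 6.497 + 5.978 = 84.825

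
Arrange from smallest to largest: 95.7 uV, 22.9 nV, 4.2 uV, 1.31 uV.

95.7 uV = 0.0000957 V
22.9 nV = 0.0000000229 V
4.2 uV = 0.0000042 V
1.31 uV = 0.00000131 V

22.9 nV < 1.31 uV < 4.2 uV < 95.7 uV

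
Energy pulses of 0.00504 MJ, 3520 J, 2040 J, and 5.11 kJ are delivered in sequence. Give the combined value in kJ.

15.71 kJ

In kJ:
  0.00504 MJ = 0.00504e3 kJ = 5.04
  3520 J = 3520e-3 kJ = 3.52
  2040 J = 2040e-3 kJ = 2.04
  5.11 kJ → 5.11
Sum: 5.04 + 3.52 + 2.04 + 5.11 = 15.71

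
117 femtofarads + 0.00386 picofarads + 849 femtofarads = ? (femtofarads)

In femtofarads:
  117 femtofarads → 117
  0.00386 picofarads = 0.00386e3 femtofarads = 3.86
  849 femtofarads → 849
Sum: 117 + 3.86 + 849 = 969.86

969.86 femtofarads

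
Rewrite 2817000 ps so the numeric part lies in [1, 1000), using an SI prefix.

2.817 us

= 2.817 × 10⁻⁶ s; 10⁻⁶ is micro.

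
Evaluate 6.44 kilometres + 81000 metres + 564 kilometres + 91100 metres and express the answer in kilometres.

742.54 kilometres

In kilometres:
  6.44 kilometres → 6.44
  81000 metres = 81000 × 10^-3 kilometres = 81
  564 kilometres → 564
  91100 metres = 91100 × 10^-3 kilometres = 91.1
Sum: 6.44 + 81 + 564 + 91.1 = 742.54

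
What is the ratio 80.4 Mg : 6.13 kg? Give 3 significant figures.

13100

(80.4 × 10^6) / (6.13 × 10^3) = 13.12 × 10^3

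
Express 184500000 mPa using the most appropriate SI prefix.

184.5 kPa

= 184.5e3 Pa; 1e3 is kilo.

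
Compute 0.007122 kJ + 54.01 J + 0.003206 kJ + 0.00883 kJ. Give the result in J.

73.168 J

In J:
  0.007122 kJ = 0.007122 × 10^3 J = 7.122
  54.01 J → 54.01
  0.003206 kJ = 0.003206 × 10^3 J = 3.206
  0.00883 kJ = 0.00883 × 10^3 J = 8.83
Sum: 7.122 + 54.01 + 3.206 + 8.83 = 73.168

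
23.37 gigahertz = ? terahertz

giga = 10⁹, tera = 10¹²; factor is 10⁻³.
23.37 × 10⁻³ = 0.02337

0.02337 terahertz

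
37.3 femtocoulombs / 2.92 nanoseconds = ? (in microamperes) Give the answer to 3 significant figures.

(37.3e-15) / (2.92e-9) = 12.774e-6 A

12.8 microamperes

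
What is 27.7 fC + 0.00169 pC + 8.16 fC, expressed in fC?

In fC:
  27.7 fC → 27.7
  0.00169 pC = 0.00169 × 10³ fC = 1.69
  8.16 fC → 8.16
Sum: 27.7 + 1.69 + 8.16 = 37.55

37.55 fC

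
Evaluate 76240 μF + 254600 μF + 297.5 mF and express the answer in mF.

628.34 mF

In mF:
  76240 μF = 76240 × 10^-3 mF = 76.24
  254600 μF = 254600 × 10^-3 mF = 254.6
  297.5 mF → 297.5
Sum: 76.24 + 254.6 + 297.5 = 628.34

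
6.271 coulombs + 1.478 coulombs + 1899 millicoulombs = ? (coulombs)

In coulombs:
  6.271 coulombs → 6.271
  1.478 coulombs → 1.478
  1899 millicoulombs = 1899 × 10^-3 coulombs = 1.899
Sum: 6.271 + 1.478 + 1.899 = 9.648

9.648 coulombs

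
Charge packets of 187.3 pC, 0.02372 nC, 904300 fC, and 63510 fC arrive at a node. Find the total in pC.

In pC:
  187.3 pC → 187.3
  0.02372 nC = 0.02372 × 10^3 pC = 23.72
  904300 fC = 904300 × 10^-3 pC = 904.3
  63510 fC = 63510 × 10^-3 pC = 63.51
Sum: 187.3 + 23.72 + 904.3 + 63.51 = 1178.83

1178.83 pC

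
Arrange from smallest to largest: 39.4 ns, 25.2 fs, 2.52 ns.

25.2 fs < 2.52 ns < 39.4 ns

39.4 ns = 0.0000000394 s
25.2 fs = 0.0000000000000252 s
2.52 ns = 0.00000000252 s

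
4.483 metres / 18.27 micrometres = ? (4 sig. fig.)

245400

(4.483) / (18.27e-6) = 0.24537e6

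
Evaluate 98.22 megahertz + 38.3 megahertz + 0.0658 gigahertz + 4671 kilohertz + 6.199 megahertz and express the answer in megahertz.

213.19 megahertz

In megahertz:
  98.22 megahertz → 98.22
  38.3 megahertz → 38.3
  0.0658 gigahertz = 0.0658 × 10³ megahertz = 65.8
  4671 kilohertz = 4671 × 10⁻³ megahertz = 4.671
  6.199 megahertz → 6.199
Sum: 98.22 + 38.3 + 65.8 + 4.671 + 6.199 = 213.19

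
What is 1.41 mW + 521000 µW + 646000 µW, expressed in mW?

In mW:
  1.41 mW → 1.41
  521000 µW = 521000 × 10⁻³ mW = 521
  646000 µW = 646000 × 10⁻³ mW = 646
Sum: 1.41 + 521 + 646 = 1168.41

1168.41 mW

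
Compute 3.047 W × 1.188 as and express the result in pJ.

0.000003619836 pJ

3.047 × 1.188 × 10⁻¹⁸ = 3.619836 × 10⁻¹⁸ J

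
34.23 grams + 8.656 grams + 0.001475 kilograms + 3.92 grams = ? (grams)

In grams:
  34.23 grams → 34.23
  8.656 grams → 8.656
  0.001475 kilograms = 0.001475e3 grams = 1.475
  3.92 grams → 3.92
Sum: 34.23 + 8.656 + 1.475 + 3.92 = 48.281

48.281 grams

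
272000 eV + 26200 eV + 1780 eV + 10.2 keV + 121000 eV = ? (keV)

431.18 keV

In keV:
  272000 eV = 272000 × 10^-3 keV = 272
  26200 eV = 26200 × 10^-3 keV = 26.2
  1780 eV = 1780 × 10^-3 keV = 1.78
  10.2 keV → 10.2
  121000 eV = 121000 × 10^-3 keV = 121
Sum: 272 + 26.2 + 1.78 + 10.2 + 121 = 431.18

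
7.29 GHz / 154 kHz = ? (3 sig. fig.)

47300

(7.29 × 10⁹) / (154 × 10³) = 0.04734 × 10⁶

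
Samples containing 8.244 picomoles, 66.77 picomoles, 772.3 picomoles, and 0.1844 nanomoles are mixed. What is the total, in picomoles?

1031.714 picomoles

In picomoles:
  8.244 picomoles → 8.244
  66.77 picomoles → 66.77
  772.3 picomoles → 772.3
  0.1844 nanomoles = 0.1844e3 picomoles = 184.4
Sum: 8.244 + 66.77 + 772.3 + 184.4 = 1031.714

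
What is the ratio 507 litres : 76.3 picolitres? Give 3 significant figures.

(507) / (76.3 × 10^-12) = 6.645 × 10^12

6640000000000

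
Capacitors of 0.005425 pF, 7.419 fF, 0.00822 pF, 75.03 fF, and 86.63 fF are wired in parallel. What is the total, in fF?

In fF:
  0.005425 pF = 0.005425e3 fF = 5.425
  7.419 fF → 7.419
  0.00822 pF = 0.00822e3 fF = 8.22
  75.03 fF → 75.03
  86.63 fF → 86.63
Sum: 5.425 + 7.419 + 8.22 + 75.03 + 86.63 = 182.724

182.724 fF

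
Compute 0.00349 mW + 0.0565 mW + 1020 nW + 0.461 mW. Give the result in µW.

In µW:
  0.00349 mW = 0.00349e3 µW = 3.49
  0.0565 mW = 0.0565e3 µW = 56.5
  1020 nW = 1020e-3 µW = 1.02
  0.461 mW = 0.461e3 µW = 461
Sum: 3.49 + 56.5 + 1.02 + 461 = 522.01

522.01 µW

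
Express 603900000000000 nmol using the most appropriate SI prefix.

603.9 kmol

= 603.9e3 mol; 1e3 is kilo.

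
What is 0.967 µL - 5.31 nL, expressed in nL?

In nL:
  0.967 µL = 0.967e3 nL = 967
  5.31 nL → 5.31
Difference: 967 - 5.31 = 961.69

961.69 nL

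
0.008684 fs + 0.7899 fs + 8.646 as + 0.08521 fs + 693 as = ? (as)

1585.44 as

In as:
  0.008684 fs = 0.008684 × 10^3 as = 8.684
  0.7899 fs = 0.7899 × 10^3 as = 789.9
  8.646 as → 8.646
  0.08521 fs = 0.08521 × 10^3 as = 85.21
  693 as → 693
Sum: 8.684 + 789.9 + 8.646 + 85.21 + 693 = 1585.44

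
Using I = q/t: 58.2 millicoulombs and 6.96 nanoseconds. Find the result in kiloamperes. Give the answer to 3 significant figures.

(58.2e-3) / (6.96e-9) = 8.3621e6 A

8360 kiloamperes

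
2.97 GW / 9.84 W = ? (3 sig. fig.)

302000000

(2.97 × 10⁹) / (9.84) = 0.3018 × 10⁹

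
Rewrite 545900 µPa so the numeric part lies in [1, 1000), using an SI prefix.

545.9 mPa

= 545.9 × 10^-3 Pa; 10^-3 is milli.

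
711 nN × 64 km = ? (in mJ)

711 × 10^-9 × 64 × 10^3 = 45504 × 10^-6 J

45.504 mJ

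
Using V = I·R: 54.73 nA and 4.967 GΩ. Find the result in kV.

54.73 × 10^-9 × 4.967 × 10^9 = 271.84391 V

0.27184391 kV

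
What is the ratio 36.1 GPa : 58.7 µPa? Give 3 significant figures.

615000000000000

(36.1e9) / (58.7e-6) = 0.615e15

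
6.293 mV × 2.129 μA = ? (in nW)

6.293e-3 × 2.129e-6 = 13.397797e-9 W

13.397797 nW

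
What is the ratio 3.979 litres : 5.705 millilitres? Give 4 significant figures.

697.5

(3.979) / (5.705e-3) = 0.69746e3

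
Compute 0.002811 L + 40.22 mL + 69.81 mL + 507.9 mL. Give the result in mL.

620.741 mL

In mL:
  0.002811 L = 0.002811e3 mL = 2.811
  40.22 mL → 40.22
  69.81 mL → 69.81
  507.9 mL → 507.9
Sum: 2.811 + 40.22 + 69.81 + 507.9 = 620.741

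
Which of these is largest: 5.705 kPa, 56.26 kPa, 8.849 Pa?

56.26 kPa

5.705 kPa = 5705 Pa
56.26 kPa = 56260 Pa
8.849 Pa = 8.849 Pa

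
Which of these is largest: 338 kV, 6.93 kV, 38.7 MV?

38.7 MV

338 kV = 338000 V
6.93 kV = 6930 V
38.7 MV = 38700000 V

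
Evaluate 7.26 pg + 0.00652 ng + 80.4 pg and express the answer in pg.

In pg:
  7.26 pg → 7.26
  0.00652 ng = 0.00652e3 pg = 6.52
  80.4 pg → 80.4
Sum: 7.26 + 6.52 + 80.4 = 94.18

94.18 pg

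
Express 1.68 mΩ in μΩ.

milli = 1e-3, micro = 1e-6; factor is 1e3.
1.68 × 1e3 = 1680

1680 μΩ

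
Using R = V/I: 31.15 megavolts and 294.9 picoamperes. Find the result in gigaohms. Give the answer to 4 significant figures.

(31.15 × 10^6) / (294.9 × 10^-12) = 0.105629 × 10^18 Ω

105600000 gigaohms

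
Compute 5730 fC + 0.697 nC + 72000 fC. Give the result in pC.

774.73 pC

In pC:
  5730 fC = 5730 × 10^-3 pC = 5.73
  0.697 nC = 0.697 × 10^3 pC = 697
  72000 fC = 72000 × 10^-3 pC = 72
Sum: 5.73 + 697 + 72 = 774.73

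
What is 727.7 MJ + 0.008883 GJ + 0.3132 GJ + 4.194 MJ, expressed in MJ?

1053.977 MJ

In MJ:
  727.7 MJ → 727.7
  0.008883 GJ = 0.008883e3 MJ = 8.883
  0.3132 GJ = 0.3132e3 MJ = 313.2
  4.194 MJ → 4.194
Sum: 727.7 + 8.883 + 313.2 + 4.194 = 1053.977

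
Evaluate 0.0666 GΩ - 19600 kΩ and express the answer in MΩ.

In MΩ:
  0.0666 GΩ = 0.0666 × 10³ MΩ = 66.6
  19600 kΩ = 19600 × 10⁻³ MΩ = 19.6
Difference: 66.6 - 19.6 = 47

47 MΩ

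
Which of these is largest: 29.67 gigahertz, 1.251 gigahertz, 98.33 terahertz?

98.33 terahertz

29.67 gigahertz = 29670000000 hertz
1.251 gigahertz = 1251000000 hertz
98.33 terahertz = 98330000000000 hertz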